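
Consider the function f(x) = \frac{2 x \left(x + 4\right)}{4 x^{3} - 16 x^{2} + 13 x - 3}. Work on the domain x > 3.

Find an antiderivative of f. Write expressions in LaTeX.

The denominator factors as \left(x - 3\right) \left(2 x - 1\right)^{2}; partial fractions split f into directly integrable pieces: - \frac{59}{25 \left(2 x - 1\right)} - \frac{9}{5 \left(2 x - 1\right)^{2}} + \frac{42}{25 \left(x - 3\right)}.
Check: d/dx[\frac{42 \log{\left(x - 3 \right)}}{25} - \frac{59 \log{\left(x - \frac{1}{2} \right)}}{50} + \frac{9}{20 x - 10}] = \frac{2 x^{2} + 8 x}{4 x^{3} - 16 x^{2} + 13 x - 3}, which equals f(x).

An antiderivative is F(x) = \frac{42 \log{\left(x - 3 \right)}}{25} - \frac{59 \log{\left(x - \frac{1}{2} \right)}}{50} + \frac{9}{20 x - 10}.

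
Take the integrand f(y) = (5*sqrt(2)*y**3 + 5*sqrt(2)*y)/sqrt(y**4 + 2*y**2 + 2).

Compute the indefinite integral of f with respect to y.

f matches the chain-rule pattern g'(h)*h' with inner function h(y) = y**4/2 + y**2 + 1; substituting u = h(y) collapses the integral.
Check: d/dy[5*sqrt(y**4/2 + y**2 + 1)] = (5*sqrt(2)*y**3 + 5*sqrt(2)*y)/sqrt(y**4 + 2*y**2 + 2) = f(y).

F(y) = 5*sqrt(y**4/2 + y**2 + 1) + C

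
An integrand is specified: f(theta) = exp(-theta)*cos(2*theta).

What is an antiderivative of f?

An antiderivative is F(theta) = (2*sin(2*theta) - cos(2*theta))*exp(-theta)/5.

Whatever form F(theta) takes, F'(theta) = f(theta) is non-negotiable.
Check: d/dtheta[(2*sin(2*theta) - cos(2*theta))*exp(-theta)/5] = exp(-theta)*cos(2*theta) = f(theta).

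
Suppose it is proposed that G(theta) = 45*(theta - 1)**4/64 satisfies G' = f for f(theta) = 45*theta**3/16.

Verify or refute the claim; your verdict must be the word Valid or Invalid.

d/dtheta[G] = 45*theta**3/16 - 135*theta**2/16 + 135*theta/16 - 45/16
d/dtheta[G] - f(theta) = -135*theta**2/16 + 135*theta/16 - 45/16 != 0.

Invalid: d/dtheta[G] - f = -135*theta**2/16 + 135*theta/16 - 45/16, which is not 0.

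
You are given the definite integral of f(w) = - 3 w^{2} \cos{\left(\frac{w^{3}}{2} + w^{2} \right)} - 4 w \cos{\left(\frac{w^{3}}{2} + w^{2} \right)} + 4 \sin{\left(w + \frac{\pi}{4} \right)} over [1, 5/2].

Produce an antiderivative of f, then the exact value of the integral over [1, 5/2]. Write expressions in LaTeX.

Antiderivative: F(w) = - 2 \sin{\left(\frac{w^{3}}{2} + w^{2} \right)} - 4 \cos{\left(w + \frac{\pi}{4} \right)}; value = - 2 \sin{\left(\frac{225}{16} \right)} + 4 \cos{\left(\frac{\pi}{4} + 1 \right)} + 2 \sin{\left(\frac{3}{2} \right)} - 4 \cos{\left(\frac{\pi}{4} + \frac{5}{2} \right)}

The integrand splits into summands that can be handled one at a time.
F(w) = - 2 \sin{\left(\frac{w^{3}}{2} + w^{2} \right)} - 4 \cos{\left(w + \frac{\pi}{4} \right)} is an antiderivative of f.
Check: d/dw[- 2 \sin{\left(\frac{w^{3}}{2} + w^{2} \right)} - 4 \cos{\left(w + \frac{\pi}{4} \right)}] = - 3 w^{2} \cos{\left(\frac{w^{3}}{2} + w^{2} \right)} - 4 w \cos{\left(\frac{w^{3}}{2} + w^{2} \right)} + 4 \sin{\left(w + \frac{\pi}{4} \right)} = f(w).
F(5/2) = - 2 \sin{\left(\frac{225}{16} \right)} - 4 \cos{\left(\frac{\pi}{4} + \frac{5}{2} \right)}; F(1) = - 2 \sin{\left(\frac{3}{2} \right)} - 4 \cos{\left(\frac{\pi}{4} + 1 \right)}.
Integral = F(5/2) - F(1) = - 2 \sin{\left(\frac{225}{16} \right)} + 4 \cos{\left(\frac{\pi}{4} + 1 \right)} + 2 \sin{\left(\frac{3}{2} \right)} - 4 \cos{\left(\frac{\pi}{4} + \frac{5}{2} \right)}.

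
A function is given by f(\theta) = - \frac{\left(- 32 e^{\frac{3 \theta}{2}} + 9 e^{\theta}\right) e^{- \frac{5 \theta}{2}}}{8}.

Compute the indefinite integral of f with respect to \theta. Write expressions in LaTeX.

F(\theta) = - 4 e^{- \theta} + \frac{3 e^{- \frac{3 \theta}{2}}}{4} + C

Whatever form F(\theta) takes, F'(\theta) = f(\theta) is non-negotiable.
Check: d/d\theta[- 4 e^{- \theta} + \frac{3 e^{- \frac{3 \theta}{2}}}{4}] = \frac{\left(32 e^{\frac{3 \theta}{2}} - 9 e^{\theta}\right) e^{- \frac{5 \theta}{2}}}{8}, which equals f(\theta).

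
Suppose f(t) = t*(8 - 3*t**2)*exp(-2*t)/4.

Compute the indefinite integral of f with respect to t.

Recognize the product-rule pattern: f = u'v + uv' with u = 3*t**3/8 + 9*t**2/16 - 7*t/16 - 7/32, v = exp(-2*t), so integration by parts undoes it.
Check: d/dt[(12*t**3 + 18*t**2 - 14*t - 7)*exp(-2*t)/32] = (-3*t**3 + 8*t)*exp(-2*t)/4, which equals f(t).

F(t) = (12*t**3 + 18*t**2 - 14*t - 7)*exp(-2*t)/32 + C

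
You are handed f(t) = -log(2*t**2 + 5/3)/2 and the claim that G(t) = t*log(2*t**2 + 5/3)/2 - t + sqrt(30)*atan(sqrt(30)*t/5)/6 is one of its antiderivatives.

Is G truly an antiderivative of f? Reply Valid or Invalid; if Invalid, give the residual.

Invalid: d/dt[G] - f = log(2*t**2 + 5/3), which is not 0.

d/dt[G] = log(2*t**2 + 5/3)/2
d/dt[G] - f(t) = log(2*t**2 + 5/3) != 0.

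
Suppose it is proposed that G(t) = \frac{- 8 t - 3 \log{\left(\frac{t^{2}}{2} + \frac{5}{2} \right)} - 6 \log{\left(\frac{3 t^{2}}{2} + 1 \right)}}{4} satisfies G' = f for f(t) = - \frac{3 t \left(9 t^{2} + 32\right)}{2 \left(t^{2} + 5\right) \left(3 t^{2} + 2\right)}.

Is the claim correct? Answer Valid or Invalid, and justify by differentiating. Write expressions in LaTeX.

Invalid: d/dt[G] - f = -2, which is not 0.

d/dt[G] = \frac{- 12 t^{4} - 27 t^{3} - 68 t^{2} - 96 t - 40}{6 t^{4} + 34 t^{2} + 20}
d/dt[G] - f(t) = -2 != 0.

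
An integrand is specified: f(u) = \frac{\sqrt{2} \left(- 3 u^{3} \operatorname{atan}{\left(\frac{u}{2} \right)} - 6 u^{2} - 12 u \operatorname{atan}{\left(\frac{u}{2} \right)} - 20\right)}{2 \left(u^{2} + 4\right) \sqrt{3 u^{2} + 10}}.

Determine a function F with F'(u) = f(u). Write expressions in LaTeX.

Recognize the product-rule pattern: f = v'r + vr' with v = - \sqrt{\frac{3 u^{2}}{2} + 5}, r = \operatorname{atan}{\left(\frac{u}{2} \right)}, so integration by parts undoes it.
Check: d/du[- \sqrt{\frac{3 u^{2}}{2} + 5} \operatorname{atan}{\left(\frac{u}{2} \right)}] = \frac{- 3 u^{3} \operatorname{atan}{\left(\frac{u}{2} \right)} - 6 u^{2} - 12 u \operatorname{atan}{\left(\frac{u}{2} \right)} - 20}{\sqrt{2} u^{2} \sqrt{3 u^{2} + 10} + 4 \sqrt{2} \sqrt{3 u^{2} + 10}}, which equals f(u).

An antiderivative is F(u) = - \sqrt{\frac{3 u^{2}}{2} + 5} \operatorname{atan}{\left(\frac{u}{2} \right)}.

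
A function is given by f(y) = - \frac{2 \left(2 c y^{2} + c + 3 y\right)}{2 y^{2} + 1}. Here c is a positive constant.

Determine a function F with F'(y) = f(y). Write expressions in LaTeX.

An antiderivative is F(y) = \frac{- 4 c y - 3 \log{\left(4 y^{2} + 2 \right)}}{2}.

Whatever form F(y) takes, F'(y) = f(y) is non-negotiable.
Check: d/dy[\frac{- 4 c y - 3 \log{\left(4 y^{2} + 2 \right)}}{2}] = \frac{- 4 c y^{2} - 2 c - 6 y}{2 y^{2} + 1}, which equals f(y).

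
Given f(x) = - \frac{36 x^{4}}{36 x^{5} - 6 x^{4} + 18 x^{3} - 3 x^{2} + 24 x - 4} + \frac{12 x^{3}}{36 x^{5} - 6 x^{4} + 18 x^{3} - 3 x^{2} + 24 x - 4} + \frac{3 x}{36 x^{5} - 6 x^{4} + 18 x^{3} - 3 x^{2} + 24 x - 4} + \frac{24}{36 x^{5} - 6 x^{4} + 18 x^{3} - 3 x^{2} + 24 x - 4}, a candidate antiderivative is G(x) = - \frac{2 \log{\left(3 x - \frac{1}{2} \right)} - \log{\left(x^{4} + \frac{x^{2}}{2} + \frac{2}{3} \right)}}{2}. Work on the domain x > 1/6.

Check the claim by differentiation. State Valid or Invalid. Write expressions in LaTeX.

Invalid: d/dx[G] - f = \frac{72 x^{4} - 24 x^{3} - 6 x - 48}{36 x^{5} - 6 x^{4} + 18 x^{3} - 3 x^{2} + 24 x - 4}, which is not 0.

d/dx[G] = \frac{36 x^{4} - 12 x^{3} - 3 x - 24}{36 x^{5} - 6 x^{4} + 18 x^{3} - 3 x^{2} + 24 x - 4}
d/dx[G] - f(x) = \frac{72 x^{4} - 24 x^{3} - 6 x - 48}{36 x^{5} - 6 x^{4} + 18 x^{3} - 3 x^{2} + 24 x - 4} != 0.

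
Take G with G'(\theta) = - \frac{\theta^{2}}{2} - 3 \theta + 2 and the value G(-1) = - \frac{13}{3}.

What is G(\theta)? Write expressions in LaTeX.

The integrand splits into summands that can be handled one at a time.
A general antiderivative is - \frac{\theta^{3}}{6} - \frac{3 \theta^{2}}{2} + 2 \theta + C.
The condition gives C = - \frac{13}{3} - (- \frac{10}{3}) = -1.
So G(\theta) = \frac{- \theta^{3} - 9 \theta^{2} + 12 \theta - 6}{6}.
Check: d/d\theta[\frac{- \theta^{3} - 9 \theta^{2} + 12 \theta - 6}{6}] = - \frac{\theta^{2}}{2} - 3 \theta + 2 = G'(\theta).

G(\theta) = \frac{- \theta^{3} - 9 \theta^{2} + 12 \theta - 6}{6}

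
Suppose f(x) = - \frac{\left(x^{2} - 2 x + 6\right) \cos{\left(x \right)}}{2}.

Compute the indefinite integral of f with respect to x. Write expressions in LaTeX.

F(x) = - \frac{x^{2} \sin{\left(x \right)}}{2} + x \sin{\left(x \right)} - x \cos{\left(x \right)} - 2 \sin{\left(x \right)} + \cos{\left(x \right)} + C

Differentiate the proposed F(x) back; it has to land on f(x) exactly.
Check: d/dx[- \frac{x^{2} \sin{\left(x \right)}}{2} + x \sin{\left(x \right)} - x \cos{\left(x \right)} - 2 \sin{\left(x \right)} + \cos{\left(x \right)}] = - \frac{x^{2} \cos{\left(x \right)}}{2} + x \cos{\left(x \right)} - 3 \cos{\left(x \right)}, which equals f(x).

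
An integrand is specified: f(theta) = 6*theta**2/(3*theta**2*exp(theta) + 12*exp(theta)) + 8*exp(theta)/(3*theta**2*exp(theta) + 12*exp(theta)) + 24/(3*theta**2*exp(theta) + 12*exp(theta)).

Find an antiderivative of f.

Integrate term by term and add the pieces.
Check: d/dtheta[2*(2*exp(theta)*atan(theta/2) - 3)*exp(-theta)/3] = (6*theta**2 + 8*exp(theta) + 24)/(3*theta**2*exp(theta) + 12*exp(theta)), which equals f(theta).

An antiderivative is F(theta) = 2*(2*exp(theta)*atan(theta/2) - 3)*exp(-theta)/3.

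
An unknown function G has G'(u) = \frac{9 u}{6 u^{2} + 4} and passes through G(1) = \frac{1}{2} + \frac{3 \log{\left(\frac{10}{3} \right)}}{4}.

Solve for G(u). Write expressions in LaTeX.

G(u) = \frac{3 \log{\left(2 u^{2} + \frac{4}{3} \right)}}{4} + \frac{1}{2}

G'(u) matches the chain-rule pattern g'(h)*h' with inner function h(u) = 2 u^{2} + \frac{4}{3}; substituting w = h(u) collapses the integral.
A general antiderivative is \frac{3 \log{\left(2 u^{2} + \frac{4}{3} \right)}}{4} + C.
The condition gives C = \frac{1}{2} + \frac{3 \log{\left(\frac{10}{3} \right)}}{4} - (\frac{3 \log{\left(\frac{10}{3} \right)}}{4}) = \frac{1}{2}.
So G(u) = \frac{3 \log{\left(2 u^{2} + \frac{4}{3} \right)}}{4} + \frac{1}{2}.
Check: d/du[\frac{3 \log{\left(2 u^{2} + \frac{4}{3} \right)}}{4} + \frac{1}{2}] = \frac{9 u}{6 u^{2} + 4} = G'(u).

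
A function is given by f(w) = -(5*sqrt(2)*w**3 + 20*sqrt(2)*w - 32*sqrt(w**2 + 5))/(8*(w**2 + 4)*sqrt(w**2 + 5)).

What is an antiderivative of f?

Check any antiderivative F(w) by computing F'(w) and comparing it with f(w).
Check: d/dw[-5*sqrt(w**2/2 + 5/2)/4 + 2*atan(w/2)] = (-5*sqrt(2)*w**3 - 20*sqrt(2)*w + 32*sqrt(w**2 + 5))/(8*w**2*sqrt(w**2 + 5) + 32*sqrt(w**2 + 5)), which equals f(w).

An antiderivative is F(w) = -5*sqrt(w**2/2 + 5/2)/4 + 2*atan(w/2).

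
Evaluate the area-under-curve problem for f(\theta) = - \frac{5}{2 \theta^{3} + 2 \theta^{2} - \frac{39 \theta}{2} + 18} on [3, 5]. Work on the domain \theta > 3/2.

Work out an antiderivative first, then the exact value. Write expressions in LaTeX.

Factor the denominator (\left(\theta + 4\right) \left(2 \theta - 3\right)^{2}) and decompose: f = \frac{20}{121 \left(2 \theta - 3\right)} - \frac{20}{11 \left(2 \theta - 3\right)^{2}} - \frac{10}{121 \left(\theta + 4\right)}; each piece integrates to a log, atan, or power term.
F(\theta) = \frac{10 \log{\left(\theta - \frac{3}{2} \right)}}{121} - \frac{10 \log{\left(\theta + 4 \right)}}{121} + \frac{10}{22 \theta - 33} is an antiderivative of f.
Check: d/d\theta[\frac{10 \log{\left(\theta - \frac{3}{2} \right)}}{121} - \frac{10 \log{\left(\theta + 4 \right)}}{121} + \frac{10}{22 \theta - 33}] = - \frac{10}{4 \theta^{3} + 4 \theta^{2} - 39 \theta + 36}, which equals f(\theta).
F(5) = - \frac{10 \log{\left(9 \right)}}{121} + \frac{10 \log{\left(\frac{7}{2} \right)}}{121} + \frac{10}{77}; F(3) = - \frac{10 \log{\left(7 \right)}}{121} + \frac{10 \log{\left(\frac{3}{2} \right)}}{121} + \frac{10}{33}.
Integral = F(5) - F(3) = - \frac{10 \log{\left(9 \right)}}{121} - \frac{40}{231} - \frac{10 \log{\left(\frac{3}{2} \right)}}{121} + \frac{10 \log{\left(\frac{7}{2} \right)}}{121} + \frac{10 \log{\left(7 \right)}}{121}.

Antiderivative: F(\theta) = \frac{10 \log{\left(\theta - \frac{3}{2} \right)}}{121} - \frac{10 \log{\left(\theta + 4 \right)}}{121} + \frac{10}{22 \theta - 33}; value = - \frac{10 \log{\left(9 \right)}}{121} - \frac{40}{231} - \frac{10 \log{\left(\frac{3}{2} \right)}}{121} + \frac{10 \log{\left(\frac{7}{2} \right)}}{121} + \frac{10 \log{\left(7 \right)}}{121}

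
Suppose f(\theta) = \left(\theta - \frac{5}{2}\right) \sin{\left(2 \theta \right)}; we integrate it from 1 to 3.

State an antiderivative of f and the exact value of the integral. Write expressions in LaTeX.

Whatever form F(\theta) takes, F'(\theta) = f(\theta) is non-negotiable.
F(\theta) = - \frac{2 \theta \cos{\left(2 \theta \right)} - \sin{\left(2 \theta \right)} - 5 \cos{\left(2 \theta \right)}}{4} is an antiderivative of f.
Check: d/d\theta[- \frac{2 \theta \cos{\left(2 \theta \right)} - \sin{\left(2 \theta \right)} - 5 \cos{\left(2 \theta \right)}}{4}] = \theta \sin{\left(2 \theta \right)} - \frac{5 \sin{\left(2 \theta \right)}}{2}, which equals f(\theta).
F(3) = - \frac{\cos{\left(6 \right)}}{4} + \frac{\sin{\left(6 \right)}}{4}; F(1) = \frac{3 \cos{\left(2 \right)}}{4} + \frac{\sin{\left(2 \right)}}{4}.
Integral = F(3) - F(1) = - \frac{\cos{\left(6 \right)}}{4} - \frac{\sin{\left(2 \right)}}{4} + \frac{\sin{\left(6 \right)}}{4} - \frac{3 \cos{\left(2 \right)}}{4}.

Antiderivative: F(\theta) = - \frac{2 \theta \cos{\left(2 \theta \right)} - \sin{\left(2 \theta \right)} - 5 \cos{\left(2 \theta \right)}}{4}; value = - \frac{\cos{\left(6 \right)}}{4} - \frac{\sin{\left(2 \right)}}{4} + \frac{\sin{\left(6 \right)}}{4} - \frac{3 \cos{\left(2 \right)}}{4}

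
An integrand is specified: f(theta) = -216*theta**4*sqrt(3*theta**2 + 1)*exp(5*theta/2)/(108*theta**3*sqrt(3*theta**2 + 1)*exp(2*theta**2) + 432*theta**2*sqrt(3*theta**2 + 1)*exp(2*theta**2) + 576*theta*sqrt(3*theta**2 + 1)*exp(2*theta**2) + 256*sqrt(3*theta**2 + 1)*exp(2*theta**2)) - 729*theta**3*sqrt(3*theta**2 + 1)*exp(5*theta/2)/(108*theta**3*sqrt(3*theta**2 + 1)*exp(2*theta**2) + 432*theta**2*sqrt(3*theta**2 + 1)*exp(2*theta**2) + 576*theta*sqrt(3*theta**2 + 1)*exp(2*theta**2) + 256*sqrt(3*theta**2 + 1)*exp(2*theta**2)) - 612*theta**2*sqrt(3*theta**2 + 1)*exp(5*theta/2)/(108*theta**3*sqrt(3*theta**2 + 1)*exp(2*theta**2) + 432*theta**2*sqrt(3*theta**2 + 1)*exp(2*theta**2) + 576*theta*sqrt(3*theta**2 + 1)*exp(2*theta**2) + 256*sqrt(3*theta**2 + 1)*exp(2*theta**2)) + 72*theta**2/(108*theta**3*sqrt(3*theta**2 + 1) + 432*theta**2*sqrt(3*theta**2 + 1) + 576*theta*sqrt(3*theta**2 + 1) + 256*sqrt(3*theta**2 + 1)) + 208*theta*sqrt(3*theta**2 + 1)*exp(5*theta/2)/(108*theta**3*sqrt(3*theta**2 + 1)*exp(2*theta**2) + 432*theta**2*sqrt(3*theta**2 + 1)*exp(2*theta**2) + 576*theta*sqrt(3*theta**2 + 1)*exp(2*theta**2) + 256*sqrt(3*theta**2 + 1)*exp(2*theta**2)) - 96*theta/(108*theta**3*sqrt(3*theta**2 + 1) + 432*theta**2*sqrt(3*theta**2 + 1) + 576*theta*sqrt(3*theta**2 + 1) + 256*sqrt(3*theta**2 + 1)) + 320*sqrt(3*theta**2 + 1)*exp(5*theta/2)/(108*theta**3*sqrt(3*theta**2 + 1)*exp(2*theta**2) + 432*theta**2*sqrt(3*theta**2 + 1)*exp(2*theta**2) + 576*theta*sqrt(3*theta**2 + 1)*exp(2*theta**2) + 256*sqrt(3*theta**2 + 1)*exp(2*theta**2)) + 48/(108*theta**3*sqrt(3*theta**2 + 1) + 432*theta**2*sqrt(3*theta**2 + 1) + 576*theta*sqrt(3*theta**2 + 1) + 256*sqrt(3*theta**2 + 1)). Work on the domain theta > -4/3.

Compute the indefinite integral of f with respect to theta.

Integrate term by term and add the pieces.
Check: d/dtheta[(9*theta**2*exp(5*theta/2)*exp(-2*theta**2) + 24*theta*exp(5*theta/2)*exp(-2*theta**2) - 4*sqrt(3*theta**2 + 1) + 16*exp(5*theta/2)*exp(-2*theta**2))/(18*theta**2 + 48*theta + 32)] = (-216*theta**4*sqrt(3*theta**2 + 1)*exp(5*theta/2) - 729*theta**3*sqrt(3*theta**2 + 1)*exp(5*theta/2) - 612*theta**2*sqrt(3*theta**2 + 1)*exp(5*theta/2) + 72*theta**2*exp(2*theta**2) + 208*theta*sqrt(3*theta**2 + 1)*exp(5*theta/2) - 96*theta*exp(2*theta**2) + 320*sqrt(3*theta**2 + 1)*exp(5*theta/2) + 48*exp(2*theta**2))/(108*theta**3*sqrt(3*theta**2 + 1)*exp(2*theta**2) + 432*theta**2*sqrt(3*theta**2 + 1)*exp(2*theta**2) + 576*theta*sqrt(3*theta**2 + 1)*exp(2*theta**2) + 256*sqrt(3*theta**2 + 1)*exp(2*theta**2)), which equals f(theta).

F(theta) = (9*theta**2*exp(5*theta/2)*exp(-2*theta**2) + 24*theta*exp(5*theta/2)*exp(-2*theta**2) - 4*sqrt(3*theta**2 + 1) + 16*exp(5*theta/2)*exp(-2*theta**2))/(18*theta**2 + 48*theta + 32) + C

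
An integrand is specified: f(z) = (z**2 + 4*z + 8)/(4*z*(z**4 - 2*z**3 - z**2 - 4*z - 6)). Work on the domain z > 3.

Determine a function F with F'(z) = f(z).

An antiderivative is F(z) = -log(z)/3 + 29*log(z - 3)/528 + 5*log(z + 1)/48 + 23*log(z**2 + 2)/264 - sqrt(2)*atan(sqrt(2)*z/2)/33.

The denominator factors as 4*z*(z - 3)*(z + 1)*(z**2 + 2); partial fractions split f into directly integrable pieces: (23*z - 8)/(132*(z**2 + 2)) + 5/(48*(z + 1)) + 29/(528*(z - 3)) - 1/(3*z).
Check: d/dz[-log(z)/3 + 29*log(z - 3)/528 + 5*log(z + 1)/48 + 23*log(z**2 + 2)/264 - sqrt(2)*atan(sqrt(2)*z/2)/33] = (z**2 + 4*z + 8)/(4*z**5 - 8*z**4 - 4*z**3 - 16*z**2 - 24*z), which equals f(z).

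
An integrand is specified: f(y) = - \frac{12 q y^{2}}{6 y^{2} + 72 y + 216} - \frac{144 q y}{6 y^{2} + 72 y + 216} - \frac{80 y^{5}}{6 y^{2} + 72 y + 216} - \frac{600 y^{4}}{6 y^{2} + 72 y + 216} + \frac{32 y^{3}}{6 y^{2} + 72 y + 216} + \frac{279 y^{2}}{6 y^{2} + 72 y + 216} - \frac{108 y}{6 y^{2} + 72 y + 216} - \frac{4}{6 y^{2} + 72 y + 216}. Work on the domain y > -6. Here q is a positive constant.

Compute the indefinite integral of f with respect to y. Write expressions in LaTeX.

F(y) = - \frac{12 q y^{2} + 20 y^{5} - 16 y^{3} + 9 y^{2} - 4}{6 \left(y + 6\right)} + C

f has the shape u'v + uv' for u = - \frac{2}{y + 6} and v = q y^{2} + \frac{5 y^{5}}{3} - \frac{4 y^{3}}{3} + \frac{3 y^{2}}{4} - \frac{1}{3} — it is the derivative of the product u*v.
Check: d/dy[- \frac{12 q y^{2} + 20 y^{5} - 16 y^{3} + 9 y^{2} - 4}{6 \left(y + 6\right)}] = \frac{- 12 q y^{2} - 144 q y - 80 y^{5} - 600 y^{4} + 32 y^{3} + 279 y^{2} - 108 y - 4}{6 y^{2} + 72 y + 216}, which equals f(y).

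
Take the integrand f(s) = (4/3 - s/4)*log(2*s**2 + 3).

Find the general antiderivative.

Any candidate F(s) must reproduce f(s) exactly when differentiated.
Check: d/ds[-s**2*log(2*s**2 + 3)/8 + s**2/8 + 4*s*log(2*s**2 + 3)/3 - 8*s/3 - 3*log(s**2 + 3/2)/16 + 4*sqrt(6)*atan(sqrt(6)*s/3)/3] = -s*log(2*s**2 + 3)/4 + 4*log(2*s**2 + 3)/3, which equals f(s).

F(s) = -s**2*log(2*s**2 + 3)/8 + s**2/8 + 4*s*log(2*s**2 + 3)/3 - 8*s/3 - 3*log(s**2 + 3/2)/16 + 4*sqrt(6)*atan(sqrt(6)*s/3)/3 + C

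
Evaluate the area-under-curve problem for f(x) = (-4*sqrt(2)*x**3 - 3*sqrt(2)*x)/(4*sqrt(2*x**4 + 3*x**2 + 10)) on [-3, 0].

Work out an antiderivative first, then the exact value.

Antiderivative: F(x) = -sqrt(2)*sqrt(2*x**4 + 3*x**2 + 10)/4; value = -sqrt(5)/2 + sqrt(398)/4

The substitution u = x**4 + 3*x**2/2 + 5 works: f is exactly (dF/du)*(du/dx) for that inner function.
F(x) = -sqrt(2)*sqrt(2*x**4 + 3*x**2 + 10)/4 is an antiderivative of f.
Check: d/dx[-sqrt(2)*sqrt(2*x**4 + 3*x**2 + 10)/4] = (-4*sqrt(2)*x**3 - 3*sqrt(2)*x)/(4*sqrt(2*x**4 + 3*x**2 + 10)) = f(x).
F(0) = -sqrt(5)/2; F(-3) = -sqrt(398)/4.
Integral = F(0) - F(-3) = -sqrt(5)/2 + sqrt(398)/4.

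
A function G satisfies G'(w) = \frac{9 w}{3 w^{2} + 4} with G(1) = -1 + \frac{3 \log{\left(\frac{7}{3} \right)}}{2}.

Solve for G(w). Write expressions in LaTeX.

G'(w) matches the chain-rule pattern g'(h)*h' with inner function h(w) = w^{2} + \frac{4}{3}; substituting u = h(w) collapses the integral.
A general antiderivative is \frac{3 \log{\left(w^{2} + \frac{4}{3} \right)}}{2} + C.
The condition gives C = -1 + \frac{3 \log{\left(\frac{7}{3} \right)}}{2} - (\frac{3 \log{\left(\frac{7}{3} \right)}}{2}) = -1.
So G(w) = \frac{3 \log{\left(w^{2} + \frac{4}{3} \right)} - 2}{2}.
Check: d/dw[\frac{3 \log{\left(w^{2} + \frac{4}{3} \right)} - 2}{2}] = \frac{9 w}{3 w^{2} + 4} = G'(w).

G(w) = \frac{3 \log{\left(w^{2} + \frac{4}{3} \right)} - 2}{2}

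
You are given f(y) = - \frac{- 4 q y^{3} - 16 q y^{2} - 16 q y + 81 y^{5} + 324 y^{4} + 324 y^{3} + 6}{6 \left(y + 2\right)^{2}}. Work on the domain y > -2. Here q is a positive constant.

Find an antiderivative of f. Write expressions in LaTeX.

An antiderivative is F(y) = \frac{q y^{2}}{3} - \frac{27 y^{4}}{8} + \frac{1}{y + 2}.

Whatever form F(y) takes, F'(y) = f(y) is non-negotiable.
Check: d/dy[\frac{q y^{2}}{3} - \frac{27 y^{4}}{8} + \frac{1}{y + 2}] = \frac{4 q y^{3} + 16 q y^{2} + 16 q y - 81 y^{5} - 324 y^{4} - 324 y^{3} - 6}{6 y^{2} + 24 y + 24}, which equals f(y).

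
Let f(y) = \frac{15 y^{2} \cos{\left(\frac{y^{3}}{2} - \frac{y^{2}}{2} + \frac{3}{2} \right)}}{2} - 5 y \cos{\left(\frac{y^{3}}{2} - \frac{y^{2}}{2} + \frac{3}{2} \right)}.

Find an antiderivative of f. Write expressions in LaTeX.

An antiderivative is F(y) = 5 \sin{\left(\frac{y^{3}}{2} - \frac{y^{2}}{2} + \frac{3}{2} \right)}.

f matches the chain-rule pattern g'(h)*h' with inner function h(y) = \frac{y^{3}}{2} - \frac{y^{2}}{2} + \frac{3}{2}; substituting u = h(y) collapses the integral.
Check: d/dy[5 \sin{\left(\frac{y^{3}}{2} - \frac{y^{2}}{2} + \frac{3}{2} \right)}] = \frac{15 y^{2} \cos{\left(\frac{y^{3}}{2} - \frac{y^{2}}{2} + \frac{3}{2} \right)}}{2} - 5 y \cos{\left(\frac{y^{3}}{2} - \frac{y^{2}}{2} + \frac{3}{2} \right)} = f(y).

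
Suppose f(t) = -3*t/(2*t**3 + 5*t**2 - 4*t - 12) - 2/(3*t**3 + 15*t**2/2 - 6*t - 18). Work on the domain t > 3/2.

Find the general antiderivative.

Factor the denominator (3*(t + 2)**2*(2*t - 3)) and decompose: f = -10/(21*(2*t - 3)) + 5/(21*(t + 2)) - 2/(3*(t + 2)**2); each piece integrates to a log, atan, or power term.
Check: d/dt[(-5*(t + 2)*log(t - 3/2) + 5*(t + 2)*log(t + 2) + 14)/(21*(t + 2))] = (-9*t - 4)/(6*t**3 + 15*t**2 - 12*t - 36), which equals f(t).

F(t) = (-5*(t + 2)*log(t - 3/2) + 5*(t + 2)*log(t + 2) + 14)/(21*(t + 2)) + C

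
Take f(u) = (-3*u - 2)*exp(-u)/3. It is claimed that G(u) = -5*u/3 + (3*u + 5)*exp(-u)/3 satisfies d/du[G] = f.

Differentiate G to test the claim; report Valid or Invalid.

Invalid: d/du[G] - f = -5/3, which is not 0.

d/du[G] = (-3*u - 5*exp(u) - 2)*exp(-u)/3
d/du[G] - f(u) = -5/3 != 0.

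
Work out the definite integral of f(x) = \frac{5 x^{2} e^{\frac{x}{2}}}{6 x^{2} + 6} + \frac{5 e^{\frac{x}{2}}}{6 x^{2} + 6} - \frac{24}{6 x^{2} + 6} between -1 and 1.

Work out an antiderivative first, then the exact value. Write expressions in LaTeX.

Antiderivative: F(x) = \frac{5 e^{\frac{x}{2}}}{3} - 4 \operatorname{atan}{\left(x \right)}; value = - 2 \pi - \frac{5}{3 e^{\frac{1}{2}}} + \frac{5 e^{\frac{1}{2}}}{3}

Integrate term by term and add the pieces.
F(x) = \frac{5 e^{\frac{x}{2}}}{3} - 4 \operatorname{atan}{\left(x \right)} is an antiderivative of f.
Check: d/dx[\frac{5 e^{\frac{x}{2}}}{3} - 4 \operatorname{atan}{\left(x \right)}] = \frac{5 x^{2} e^{\frac{x}{2}} + 5 e^{\frac{x}{2}} - 24}{6 x^{2} + 6}, which equals f(x).
F(1) = - \pi + \frac{5 e^{\frac{1}{2}}}{3}; F(-1) = \frac{5}{3 e^{\frac{1}{2}}} + \pi.
Integral = F(1) - F(-1) = - 2 \pi - \frac{5}{3 e^{\frac{1}{2}}} + \frac{5 e^{\frac{1}{2}}}{3}.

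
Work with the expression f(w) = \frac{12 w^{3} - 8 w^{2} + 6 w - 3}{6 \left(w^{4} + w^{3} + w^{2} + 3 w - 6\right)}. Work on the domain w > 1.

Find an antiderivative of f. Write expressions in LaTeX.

Factor the denominator (6 \left(w - 1\right) \left(w + 2\right) \left(w^{2} + 3\right)) and decompose: f = \frac{43 w - 65}{56 \left(w^{2} + 3\right)} + \frac{143}{126 \left(w + 2\right)} + \frac{7}{72 \left(w - 1\right)}; each piece integrates to a log, atan, or power term.
Check: d/dw[\frac{7 \log{\left(w - 1 \right)}}{72} + \frac{143 \log{\left(w + 2 \right)}}{126} + \frac{43 \log{\left(w^{2} + 3 \right)}}{112} - \frac{65 \sqrt{3} \operatorname{atan}{\left(\frac{\sqrt{3} w}{3} \right)}}{168}] = \frac{12 w^{3} - 8 w^{2} + 6 w - 3}{6 w^{4} + 6 w^{3} + 6 w^{2} + 18 w - 36}, which equals f(w).

An antiderivative is F(w) = \frac{7 \log{\left(w - 1 \right)}}{72} + \frac{143 \log{\left(w + 2 \right)}}{126} + \frac{43 \log{\left(w^{2} + 3 \right)}}{112} - \frac{65 \sqrt{3} \operatorname{atan}{\left(\frac{\sqrt{3} w}{3} \right)}}{168}.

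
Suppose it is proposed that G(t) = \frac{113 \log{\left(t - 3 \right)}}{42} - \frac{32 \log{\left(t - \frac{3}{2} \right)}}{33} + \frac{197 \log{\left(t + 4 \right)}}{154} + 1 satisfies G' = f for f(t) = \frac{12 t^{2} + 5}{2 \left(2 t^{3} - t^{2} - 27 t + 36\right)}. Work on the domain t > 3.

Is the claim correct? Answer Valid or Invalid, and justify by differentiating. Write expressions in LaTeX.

d/dt[G] = \frac{12 t^{2} + 5}{4 t^{3} - 2 t^{2} - 54 t + 72}
This equals f(t) exactly, so the claim holds.

Valid - differentiating G returns exactly f.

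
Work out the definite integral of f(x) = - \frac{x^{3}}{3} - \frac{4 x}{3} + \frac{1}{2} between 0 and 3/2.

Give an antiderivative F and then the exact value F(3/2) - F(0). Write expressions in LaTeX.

The integrand splits into summands that can be handled one at a time.
F(x) = - \frac{x^{4}}{12} - \frac{2 x^{2}}{3} + \frac{x}{2} is an antiderivative of f.
Check: d/dx[- \frac{x^{4}}{12} - \frac{2 x^{2}}{3} + \frac{x}{2}] = - \frac{x^{3}}{3} - \frac{4 x}{3} + \frac{1}{2} = f(x).
F(3/2) = - \frac{75}{64}; F(0) = 0.
Integral = F(3/2) - F(0) = - \frac{75}{64}.

Antiderivative: F(x) = - \frac{x^{4}}{12} - \frac{2 x^{2}}{3} + \frac{x}{2}; value = - \frac{75}{64}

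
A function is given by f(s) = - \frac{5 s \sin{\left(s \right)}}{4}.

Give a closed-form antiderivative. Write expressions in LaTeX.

Check any antiderivative F(s) by computing F'(s) and comparing it with f(s).
Check: d/ds[\frac{5 s \cos{\left(s \right)}}{4} - \frac{5 \sin{\left(s \right)}}{4}] = - \frac{5 s \sin{\left(s \right)}}{4} = f(s).

An antiderivative is F(s) = \frac{5 s \cos{\left(s \right)}}{4} - \frac{5 \sin{\left(s \right)}}{4}.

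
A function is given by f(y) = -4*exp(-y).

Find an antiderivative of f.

Check any antiderivative F(y) by computing F'(y) and comparing it with f(y).
Check: d/dy[4*exp(-y)] = -4*exp(-y) = f(y).

An antiderivative is F(y) = 4*exp(-y).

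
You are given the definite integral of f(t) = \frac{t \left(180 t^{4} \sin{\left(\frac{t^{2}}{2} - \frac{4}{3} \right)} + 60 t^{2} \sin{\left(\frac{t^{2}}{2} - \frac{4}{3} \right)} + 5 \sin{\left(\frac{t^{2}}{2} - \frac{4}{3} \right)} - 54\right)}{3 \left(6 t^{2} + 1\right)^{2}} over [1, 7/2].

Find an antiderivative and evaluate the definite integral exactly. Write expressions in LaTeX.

Antiderivative: F(t) = - \frac{60 t^{2} \cos{\left(\frac{t^{2}}{2} - \frac{4}{3} \right)} + 10 \cos{\left(\frac{t^{2}}{2} - \frac{4}{3} \right)} - 9}{6 \left(6 t^{2} + 1\right)}; value = - \frac{405}{2086} - \frac{5 \cos{\left(\frac{115}{24} \right)}}{3} + \frac{5 \cos{\left(\frac{5}{6} \right)}}{3}

For F(t) to be correct the identity F'(t) - f(t) = 0 must hold.
F(t) = - \frac{60 t^{2} \cos{\left(\frac{t^{2}}{2} - \frac{4}{3} \right)} + 10 \cos{\left(\frac{t^{2}}{2} - \frac{4}{3} \right)} - 9}{6 \left(6 t^{2} + 1\right)} is an antiderivative of f.
Check: d/dt[- \frac{60 t^{2} \cos{\left(\frac{t^{2}}{2} - \frac{4}{3} \right)} + 10 \cos{\left(\frac{t^{2}}{2} - \frac{4}{3} \right)} - 9}{6 \left(6 t^{2} + 1\right)}] = \frac{180 t^{5} \sin{\left(\frac{t^{2}}{2} - \frac{4}{3} \right)} + 60 t^{3} \sin{\left(\frac{t^{2}}{2} - \frac{4}{3} \right)} + 5 t \sin{\left(\frac{t^{2}}{2} - \frac{4}{3} \right)} - 54 t}{108 t^{4} + 36 t^{2} + 3}, which equals f(t).
F(7/2) = \frac{3}{149} - \frac{5 \cos{\left(\frac{115}{24} \right)}}{3}; F(1) = \frac{3}{14} - \frac{5 \cos{\left(\frac{5}{6} \right)}}{3}.
Integral = F(7/2) - F(1) = - \frac{405}{2086} - \frac{5 \cos{\left(\frac{115}{24} \right)}}{3} + \frac{5 \cos{\left(\frac{5}{6} \right)}}{3}.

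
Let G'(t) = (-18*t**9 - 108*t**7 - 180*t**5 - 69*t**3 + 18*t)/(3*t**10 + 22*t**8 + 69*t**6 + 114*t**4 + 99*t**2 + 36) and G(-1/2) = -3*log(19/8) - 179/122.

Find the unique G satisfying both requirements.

G(t) = -3*log(3*t**2/2 + 2) + 1/2 - 5/(2*t**4/3 + 2*t**2 + 2)

Since d/dt undoes antidifferentiation here, G(t) must give back the stated G'(t).
A general antiderivative is -3*log(3*t**2/2 + 2) - 5/(2*t**4/3 + 2*t**2 + 2) + C.
The condition gives C = -3*log(19/8) - 179/122 - (-3*log(19/8) - 120/61) = 1/2.
So G(t) = -3*log(3*t**2/2 + 2) + 1/2 - 5/(2*t**4/3 + 2*t**2 + 2).
Check: d/dt[-3*log(3*t**2/2 + 2) + 1/2 - 5/(2*t**4/3 + 2*t**2 + 2)] = (-18*t**9 - 108*t**7 - 180*t**5 - 69*t**3 + 18*t)/(3*t**10 + 22*t**8 + 69*t**6 + 114*t**4 + 99*t**2 + 36) = G'(t).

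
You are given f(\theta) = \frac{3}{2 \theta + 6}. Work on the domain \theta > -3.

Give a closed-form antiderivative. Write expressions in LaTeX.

A first test for any F(\theta): its \theta-derivative must equal f(\theta) identically.
Check: d/d\theta[\frac{3 \log{\left(2 \theta + 6 \right)}}{2}] = \frac{3}{2 \theta + 6} = f(\theta).

An antiderivative is F(\theta) = \frac{3 \log{\left(2 \theta + 6 \right)}}{2}.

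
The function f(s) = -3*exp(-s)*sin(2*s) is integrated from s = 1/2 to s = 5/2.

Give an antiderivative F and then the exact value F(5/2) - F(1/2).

Antiderivative: F(s) = 3*(sin(2*s) + 2*cos(2*s))*exp(-s)/5; value = -6*exp(-1/2)*cos(1)/5 - 3*exp(-1/2)*sin(1)/5 + 3*exp(-5/2)*sin(5)/5 + 6*exp(-5/2)*cos(5)/5

Whatever form F(s) takes, F'(s) = f(s) is non-negotiable.
F(s) = 3*(sin(2*s) + 2*cos(2*s))*exp(-s)/5 is an antiderivative of f.
Check: d/ds[3*(sin(2*s) + 2*cos(2*s))*exp(-s)/5] = -3*exp(-s)*sin(2*s) = f(s).
F(5/2) = 3*exp(-5/2)*sin(5)/5 + 6*exp(-5/2)*cos(5)/5; F(1/2) = 3*exp(-1/2)*sin(1)/5 + 6*exp(-1/2)*cos(1)/5.
Integral = F(5/2) - F(1/2) = -6*exp(-1/2)*cos(1)/5 - 3*exp(-1/2)*sin(1)/5 + 3*exp(-5/2)*sin(5)/5 + 6*exp(-5/2)*cos(5)/5.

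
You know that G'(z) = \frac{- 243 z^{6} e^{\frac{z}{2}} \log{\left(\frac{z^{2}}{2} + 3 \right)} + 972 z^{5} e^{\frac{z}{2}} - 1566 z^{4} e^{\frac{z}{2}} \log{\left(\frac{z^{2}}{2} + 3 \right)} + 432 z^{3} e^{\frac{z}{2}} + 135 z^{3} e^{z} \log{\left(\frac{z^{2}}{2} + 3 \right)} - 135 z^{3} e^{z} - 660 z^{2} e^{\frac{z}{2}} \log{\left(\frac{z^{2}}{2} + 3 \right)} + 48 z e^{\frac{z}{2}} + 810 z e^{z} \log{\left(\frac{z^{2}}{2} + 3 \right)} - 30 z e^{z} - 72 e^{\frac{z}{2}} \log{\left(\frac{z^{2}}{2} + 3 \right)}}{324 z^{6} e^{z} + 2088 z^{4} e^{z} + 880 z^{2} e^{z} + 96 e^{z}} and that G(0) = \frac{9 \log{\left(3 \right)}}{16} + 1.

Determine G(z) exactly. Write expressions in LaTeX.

G(z) = 1 + \frac{3 e^{- \frac{z}{2}} \log{\left(\frac{z^{2}}{2} + 3 \right)}}{2} - \frac{5 \log{\left(\frac{z^{2}}{2} + 3 \right)}}{24 z^{2} + \frac{16}{3}}

G'(z) has the shape u'v + uv' for u = \frac{3 e^{- \frac{z}{2}}}{2} - \frac{5}{8 \left(3 z^{2} + \frac{2}{3}\right)} and v = \log{\left(\frac{z^{2}}{2} + 3 \right)} — it is the derivative of the product u*v.
A general antiderivative is \frac{\left(3 e^{- \frac{z}{2}} - \frac{5}{4 \left(3 z^{2} + \frac{2}{3}\right)}\right) \log{\left(\frac{z^{2}}{2} + 3 \right)}}{2} + C.
The condition gives C = \frac{9 \log{\left(3 \right)}}{16} + 1 - (\frac{9 \log{\left(3 \right)}}{16}) = 1.
So G(z) = 1 + \frac{3 e^{- \frac{z}{2}} \log{\left(\frac{z^{2}}{2} + 3 \right)}}{2} - \frac{5 \log{\left(\frac{z^{2}}{2} + 3 \right)}}{24 z^{2} + \frac{16}{3}}.
Check: d/dz[1 + \frac{3 e^{- \frac{z}{2}} \log{\left(\frac{z^{2}}{2} + 3 \right)}}{2} - \frac{5 \log{\left(\frac{z^{2}}{2} + 3 \right)}}{24 z^{2} + \frac{16}{3}}] = \frac{- 243 z^{6} e^{\frac{z}{2}} \log{\left(\frac{z^{2}}{2} + 3 \right)} + 972 z^{5} e^{\frac{z}{2}} - 1566 z^{4} e^{\frac{z}{2}} \log{\left(\frac{z^{2}}{2} + 3 \right)} + 432 z^{3} e^{\frac{z}{2}} + 135 z^{3} e^{z} \log{\left(\frac{z^{2}}{2} + 3 \right)} - 135 z^{3} e^{z} - 660 z^{2} e^{\frac{z}{2}} \log{\left(\frac{z^{2}}{2} + 3 \right)} + 48 z e^{\frac{z}{2}} + 810 z e^{z} \log{\left(\frac{z^{2}}{2} + 3 \right)} - 30 z e^{z} - 72 e^{\frac{z}{2}} \log{\left(\frac{z^{2}}{2} + 3 \right)}}{324 z^{6} e^{z} + 2088 z^{4} e^{z} + 880 z^{2} e^{z} + 96 e^{z}} = G'(z).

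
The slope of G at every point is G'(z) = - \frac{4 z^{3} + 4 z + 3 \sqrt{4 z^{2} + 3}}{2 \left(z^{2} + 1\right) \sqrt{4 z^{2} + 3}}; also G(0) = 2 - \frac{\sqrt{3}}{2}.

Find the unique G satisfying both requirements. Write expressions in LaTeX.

G(z) = - \frac{\sqrt{4 z^{2} + 3}}{2} - \frac{3 \operatorname{atan}{\left(z \right)}}{2} + 2

Whatever form G(z) takes, its d/dz must return the stated G'(z).
A general antiderivative is - \frac{\sqrt{4 z^{2} + 3}}{2} - \frac{3 \operatorname{atan}{\left(z \right)}}{2} + C.
The condition gives C = 2 - \frac{\sqrt{3}}{2} - (- \frac{\sqrt{3}}{2}) = 2.
So G(z) = - \frac{\sqrt{4 z^{2} + 3}}{2} - \frac{3 \operatorname{atan}{\left(z \right)}}{2} + 2.
Check: d/dz[- \frac{\sqrt{4 z^{2} + 3}}{2} - \frac{3 \operatorname{atan}{\left(z \right)}}{2} + 2] = \frac{- 4 z^{3} - 4 z - 3 \sqrt{4 z^{2} + 3}}{2 z^{2} \sqrt{4 z^{2} + 3} + 2 \sqrt{4 z^{2} + 3}}, which equals G'(z).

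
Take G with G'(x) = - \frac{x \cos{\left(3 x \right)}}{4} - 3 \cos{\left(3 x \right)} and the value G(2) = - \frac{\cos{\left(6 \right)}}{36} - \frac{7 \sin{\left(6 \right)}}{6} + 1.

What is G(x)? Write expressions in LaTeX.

The integrand splits into summands that can be handled one at a time.
A general antiderivative is - \frac{x \sin{\left(3 x \right)}}{12} - \sin{\left(3 x \right)} - \frac{\cos{\left(3 x \right)}}{36} + C.
The condition gives C = - \frac{\cos{\left(6 \right)}}{36} - \frac{7 \sin{\left(6 \right)}}{6} + 1 - (- \frac{\cos{\left(6 \right)}}{36} - \frac{7 \sin{\left(6 \right)}}{6}) = 1.
So G(x) = - \frac{x \sin{\left(3 x \right)}}{12} - \sin{\left(3 x \right)} - \frac{\cos{\left(3 x \right)}}{36} + 1.
Check: d/dx[- \frac{x \sin{\left(3 x \right)}}{12} - \sin{\left(3 x \right)} - \frac{\cos{\left(3 x \right)}}{36} + 1] = - \frac{x \cos{\left(3 x \right)}}{4} - 3 \cos{\left(3 x \right)} = G'(x).

G(x) = - \frac{x \sin{\left(3 x \right)}}{12} - \sin{\left(3 x \right)} - \frac{\cos{\left(3 x \right)}}{36} + 1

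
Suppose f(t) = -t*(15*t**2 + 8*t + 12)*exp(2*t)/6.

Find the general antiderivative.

Recognize the product-rule pattern: f = u'v + uv' with u = -5*t**3/4 + 29*t**2/24 - 53*t/24 + 53/48, v = exp(2*t), so integration by parts undoes it.
Check: d/dt[(-60*t**3 + 58*t**2 - 106*t + 53)*exp(2*t)/48] = -5*t**3*exp(2*t)/2 - 4*t**2*exp(2*t)/3 - 2*t*exp(2*t), which equals f(t).

F(t) = (-60*t**3 + 58*t**2 - 106*t + 53)*exp(2*t)/48 + C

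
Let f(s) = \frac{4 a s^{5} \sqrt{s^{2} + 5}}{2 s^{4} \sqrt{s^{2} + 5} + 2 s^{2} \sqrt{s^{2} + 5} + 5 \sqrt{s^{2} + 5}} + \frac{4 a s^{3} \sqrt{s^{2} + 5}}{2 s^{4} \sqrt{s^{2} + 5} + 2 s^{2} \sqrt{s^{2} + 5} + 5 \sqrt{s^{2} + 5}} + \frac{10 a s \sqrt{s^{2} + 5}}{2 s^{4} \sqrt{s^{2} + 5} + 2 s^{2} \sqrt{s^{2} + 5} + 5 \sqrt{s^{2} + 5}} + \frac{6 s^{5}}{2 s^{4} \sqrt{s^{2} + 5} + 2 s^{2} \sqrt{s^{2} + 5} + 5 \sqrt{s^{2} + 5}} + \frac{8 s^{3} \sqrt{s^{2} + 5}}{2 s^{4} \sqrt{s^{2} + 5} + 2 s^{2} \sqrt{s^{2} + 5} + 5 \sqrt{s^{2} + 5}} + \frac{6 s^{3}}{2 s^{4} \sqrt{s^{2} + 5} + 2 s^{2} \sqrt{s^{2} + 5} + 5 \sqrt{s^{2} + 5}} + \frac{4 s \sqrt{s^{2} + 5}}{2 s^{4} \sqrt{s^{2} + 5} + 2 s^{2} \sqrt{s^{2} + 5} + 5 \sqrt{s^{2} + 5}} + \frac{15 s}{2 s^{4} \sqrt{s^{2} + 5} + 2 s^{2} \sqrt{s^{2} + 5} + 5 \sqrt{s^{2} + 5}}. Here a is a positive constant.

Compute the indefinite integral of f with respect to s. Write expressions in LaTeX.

F(s) = a s^{2} + 3 \sqrt{s^{2} + 5} + \log{\left(s^{4} + s^{2} + \frac{5}{2} \right)} + C

The integrand splits into summands that can be handled one at a time.
Check: d/ds[a s^{2} + 3 \sqrt{s^{2} + 5} + \log{\left(s^{4} + s^{2} + \frac{5}{2} \right)}] = \frac{4 a s^{5} \sqrt{s^{2} + 5} + 4 a s^{3} \sqrt{s^{2} + 5} + 10 a s \sqrt{s^{2} + 5} + 6 s^{5} + 8 s^{3} \sqrt{s^{2} + 5} + 6 s^{3} + 4 s \sqrt{s^{2} + 5} + 15 s}{2 s^{4} \sqrt{s^{2} + 5} + 2 s^{2} \sqrt{s^{2} + 5} + 5 \sqrt{s^{2} + 5}}, which equals f(s).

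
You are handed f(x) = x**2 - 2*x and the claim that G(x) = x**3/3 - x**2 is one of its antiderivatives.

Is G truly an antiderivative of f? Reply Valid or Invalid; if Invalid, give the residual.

d/dx[G] = x**2 - 2*x
This equals f(x) exactly, so the claim holds.

Valid: G'(x) = f(x).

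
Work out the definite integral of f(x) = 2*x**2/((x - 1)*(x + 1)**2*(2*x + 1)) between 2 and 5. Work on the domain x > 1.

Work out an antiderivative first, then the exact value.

Factor the denominator ((x - 1)*(x + 1)**2*(2*x + 1)) and decompose: f = -4/(3*(2*x + 1)) + 1/(2*(x + 1)) + (x + 1)**(-2) + 1/(6*(x - 1)); each piece integrates to a log, atan, or power term.
F(x) = ((x + 1)*log(x - 1) - 4*(x + 1)*log(x + 1/2) + 3*(x + 1)*log(x + 1) - 6)/(6*(x + 1)) is an antiderivative of f.
Check: d/dx[((x + 1)*log(x - 1) - 4*(x + 1)*log(x + 1/2) + 3*(x + 1)*log(x + 1) - 6)/(6*(x + 1))] = 2*x**2/(2*x**4 + 3*x**3 - x**2 - 3*x - 1), which equals f(x).
F(5) = -2*log(11/2)/3 - 1/6 + log(4)/6 + log(6)/2; F(2) = -2*log(5/2)/3 - 1/3 + log(3)/2.
Integral = F(5) - F(2) = -2*log(11/2)/3 - log(3)/2 + 1/6 + log(4)/6 + 2*log(5/2)/3 + log(6)/2.

Antiderivative: F(x) = ((x + 1)*log(x - 1) - 4*(x + 1)*log(x + 1/2) + 3*(x + 1)*log(x + 1) - 6)/(6*(x + 1)); value = -2*log(11/2)/3 - log(3)/2 + 1/6 + log(4)/6 + 2*log(5/2)/3 + log(6)/2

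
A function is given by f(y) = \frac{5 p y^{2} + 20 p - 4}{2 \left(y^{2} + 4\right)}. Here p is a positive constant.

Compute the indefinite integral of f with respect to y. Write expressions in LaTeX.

F(y) = \frac{5 p y - 2 \operatorname{atan}{\left(\frac{y}{2} \right)}}{2} + C

Check any antiderivative F(y) by computing F'(y) and comparing it with f(y).
Check: d/dy[\frac{5 p y - 2 \operatorname{atan}{\left(\frac{y}{2} \right)}}{2}] = \frac{5 p y^{2} + 20 p - 4}{2 y^{2} + 8}, which equals f(y).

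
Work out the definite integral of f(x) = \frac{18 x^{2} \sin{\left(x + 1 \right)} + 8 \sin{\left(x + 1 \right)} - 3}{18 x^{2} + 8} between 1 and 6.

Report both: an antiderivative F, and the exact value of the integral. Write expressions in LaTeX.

Antiderivative: F(x) = - \frac{4 \cos{\left(x + 1 \right)} + \operatorname{atan}{\left(\frac{3 x}{2} \right)}}{4}; value = - \cos{\left(7 \right)} + \cos{\left(2 \right)} - \frac{\operatorname{atan}{\left(9 \right)}}{4} + \frac{\operatorname{atan}{\left(\frac{3}{2} \right)}}{4}

Since d/dx undoes antidifferentiation here, F'(x) = f(x) is required of F(x).
F(x) = - \frac{4 \cos{\left(x + 1 \right)} + \operatorname{atan}{\left(\frac{3 x}{2} \right)}}{4} is an antiderivative of f.
Check: d/dx[- \frac{4 \cos{\left(x + 1 \right)} + \operatorname{atan}{\left(\frac{3 x}{2} \right)}}{4}] = \frac{18 x^{2} \sin{\left(x + 1 \right)} + 8 \sin{\left(x + 1 \right)} - 3}{18 x^{2} + 8} = f(x).
F(6) = - \cos{\left(7 \right)} - \frac{\operatorname{atan}{\left(9 \right)}}{4}; F(1) = - \frac{\operatorname{atan}{\left(\frac{3}{2} \right)}}{4} - \cos{\left(2 \right)}.
Integral = F(6) - F(1) = - \cos{\left(7 \right)} + \cos{\left(2 \right)} - \frac{\operatorname{atan}{\left(9 \right)}}{4} + \frac{\operatorname{atan}{\left(\frac{3}{2} \right)}}{4}.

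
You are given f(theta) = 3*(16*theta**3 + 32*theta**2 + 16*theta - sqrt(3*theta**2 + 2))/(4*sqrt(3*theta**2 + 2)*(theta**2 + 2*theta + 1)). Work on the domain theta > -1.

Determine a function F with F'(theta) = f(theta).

An antiderivative is F(theta) = (16*theta*sqrt(3*theta**2 + 2) + 16*sqrt(3*theta**2 + 2) + 3)/(4*(theta + 1)).

Whatever form F(theta) takes, F'(theta) = f(theta) is non-negotiable.
Check: d/dtheta[(16*theta*sqrt(3*theta**2 + 2) + 16*sqrt(3*theta**2 + 2) + 3)/(4*(theta + 1))] = (48*theta**3 + 96*theta**2 + 48*theta - 3*sqrt(3*theta**2 + 2))/(4*theta**2*sqrt(3*theta**2 + 2) + 8*theta*sqrt(3*theta**2 + 2) + 4*sqrt(3*theta**2 + 2)), which equals f(theta).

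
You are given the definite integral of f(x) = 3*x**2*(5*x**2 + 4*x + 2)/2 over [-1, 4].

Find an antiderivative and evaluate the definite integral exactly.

Since d/dx undoes antidifferentiation here, F'(x) = f(x) is required of F(x).
F(x) = 3*x**5/2 + 3*x**4/2 + x**3 is an antiderivative of f.
Check: d/dx[3*x**5/2 + 3*x**4/2 + x**3] = 15*x**4/2 + 6*x**3 + 3*x**2, which equals f(x).
F(4) = 1984; F(-1) = -1.
Integral = F(4) - F(-1) = 1985.

Antiderivative: F(x) = 3*x**5/2 + 3*x**4/2 + x**3; value = 1985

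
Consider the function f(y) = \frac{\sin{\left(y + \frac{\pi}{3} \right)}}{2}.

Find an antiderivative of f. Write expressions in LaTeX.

Since d/dy undoes antidifferentiation here, F'(y) = f(y) is required of F(y).
Check: d/dy[- \frac{\cos{\left(y + \frac{\pi}{3} \right)}}{2}] = \frac{\sin{\left(y + \frac{\pi}{3} \right)}}{2} = f(y).

An antiderivative is F(y) = - \frac{\cos{\left(y + \frac{\pi}{3} \right)}}{2}.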